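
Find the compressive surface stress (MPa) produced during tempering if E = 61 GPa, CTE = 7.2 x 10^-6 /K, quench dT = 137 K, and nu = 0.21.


Tempering stress: sigma = E * alpha * dT / (1 - nu)
  E (MPa) = 61 * 1000 = 61000
  Numerator = 61000 * (7.2 x 10^-6) * 137 = 60.1704
  Denominator = 1 - 0.21 = 0.79
  sigma = 60.1704 / 0.79 = 76.2 MPa

76.2 MPa


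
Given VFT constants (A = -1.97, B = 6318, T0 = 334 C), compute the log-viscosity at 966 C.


VFT equation: log(eta) = A + B / (T - T0)
  T - T0 = 966 - 334 = 632
  B / (T - T0) = 6318 / 632 = 9.997
  log(eta) = -1.97 + 9.997 = 8.027

8.027


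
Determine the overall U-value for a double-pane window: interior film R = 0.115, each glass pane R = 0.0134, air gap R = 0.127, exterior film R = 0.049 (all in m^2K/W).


Total thermal resistance (series):
  R_total = R_in + R_glass + R_air + R_glass + R_out
  R_total = 0.115 + 0.0134 + 0.127 + 0.0134 + 0.049 = 0.3178 m^2K/W
U-value = 1 / R_total = 1 / 0.3178 = 3.147 W/m^2K

3.147 W/m^2K


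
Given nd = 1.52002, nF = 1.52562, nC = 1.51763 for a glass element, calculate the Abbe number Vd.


Abbe number formula: Vd = (nd - 1) / (nF - nC)
  nd - 1 = 1.52002 - 1 = 0.52002
  nF - nC = 1.52562 - 1.51763 = 0.00799
  Vd = 0.52002 / 0.00799 = 65.08

65.08


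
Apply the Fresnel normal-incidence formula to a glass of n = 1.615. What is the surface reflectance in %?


Fresnel reflectance at normal incidence:
  R = ((n - 1)/(n + 1))^2
  (n - 1)/(n + 1) = (1.615 - 1)/(1.615 + 1) = 0.235182
  R = 0.235182^2 = 0.0553106
  R(%) = 0.0553106 * 100 = 5.531%

5.531%


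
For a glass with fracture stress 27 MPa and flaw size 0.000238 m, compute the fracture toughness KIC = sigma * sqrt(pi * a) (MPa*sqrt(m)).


Fracture toughness: KIC = sigma * sqrt(pi * a)
  pi * a = pi * 0.000238 = 0.000747699
  sqrt(pi * a) = 0.027344
  KIC = 27 * 0.027344 = 0.738 MPa*sqrt(m)

0.738 MPa*sqrt(m)


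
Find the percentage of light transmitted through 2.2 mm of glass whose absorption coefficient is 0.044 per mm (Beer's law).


Beer-Lambert law: T = exp(-alpha * thickness)
  exponent = -0.044 * 2.2 = -0.0968
  T = exp(-0.0968) = 0.9077
  Percentage = 0.9077 * 100 = 90.77%

90.77%


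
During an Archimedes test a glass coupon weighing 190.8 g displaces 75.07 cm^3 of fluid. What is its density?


Use the definition of density:
  rho = mass / volume
  rho = 190.8 / 75.07 = 2.542 g/cm^3

2.542 g/cm^3


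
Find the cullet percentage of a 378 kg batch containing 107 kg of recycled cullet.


Cullet ratio = (cullet mass / total batch mass) * 100
  Ratio = 107 / 378 * 100 = 28.31%

28.31%


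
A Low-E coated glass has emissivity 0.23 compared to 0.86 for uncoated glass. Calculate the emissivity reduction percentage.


Percentage reduction = (1 - coated/uncoated) * 100
  Ratio = 0.23 / 0.86 = 0.2674
  Reduction = (1 - 0.2674) * 100 = 73.3%

73.3%


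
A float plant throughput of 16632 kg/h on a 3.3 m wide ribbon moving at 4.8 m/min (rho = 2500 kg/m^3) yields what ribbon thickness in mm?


Ribbon cross-section from mass balance:
  Volume rate = throughput / density = 16632 / 2500 = 6.6528 m^3/h
  thickness = volume rate / (speed * 60 * width), i.e.
  thickness = throughput / (60 * speed * width * density) * 1000
  thickness = 16632 / (60 * 4.8 * 3.3 * 2500) * 1000 = 7.0 mm

7.0 mm


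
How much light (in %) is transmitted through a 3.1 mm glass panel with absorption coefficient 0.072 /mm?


Beer-Lambert law: T = exp(-alpha * thickness)
  exponent = -0.072 * 3.1 = -0.2232
  T = exp(-0.2232) = 0.8
  Percentage = 0.8 * 100 = 80.0%

80.0%


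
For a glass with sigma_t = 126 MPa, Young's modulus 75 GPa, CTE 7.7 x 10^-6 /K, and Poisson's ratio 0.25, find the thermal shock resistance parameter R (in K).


Thermal shock resistance: R = sigma * (1 - nu) / (E * alpha)
  Numerator = 126 * (1 - 0.25) = 94.5
  Denominator = 75 * 1000 * (7.7 x 10^-6) = 0.5775
  R = 94.5 / 0.5775 = 163.6 K

163.6 K


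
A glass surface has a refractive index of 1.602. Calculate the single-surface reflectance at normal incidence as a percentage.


Fresnel reflectance at normal incidence:
  R = ((n - 1)/(n + 1))^2
  (n - 1)/(n + 1) = (1.602 - 1)/(1.602 + 1) = 0.23136
  R = 0.23136^2 = 0.0535274
  R(%) = 0.0535274 * 100 = 5.353%

5.353%


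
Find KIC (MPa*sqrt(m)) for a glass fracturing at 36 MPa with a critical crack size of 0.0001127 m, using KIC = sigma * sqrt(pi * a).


Fracture toughness: KIC = sigma * sqrt(pi * a)
  pi * a = pi * 0.0001127 = 0.000354057
  sqrt(pi * a) = 0.018816
  KIC = 36 * 0.018816 = 0.677 MPa*sqrt(m)

0.677 MPa*sqrt(m)


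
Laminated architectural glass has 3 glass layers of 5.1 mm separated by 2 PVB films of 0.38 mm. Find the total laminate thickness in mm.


Total thickness = glass contribution + PVB contribution
  Glass: 3 * 5.1 = 15.3 mm
  PVB: 2 * 0.38 = 0.76 mm
  Total = 15.3 + 0.76 = 16.06 mm

16.06 mm


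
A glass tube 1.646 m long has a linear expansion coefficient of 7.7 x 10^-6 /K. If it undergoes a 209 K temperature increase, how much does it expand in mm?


Thermal expansion formula: dL = alpha * L0 * dT
  dL = (7.7 x 10^-6) * 1.646 * 209 = 0.00264891 m
Convert to mm: 0.00264891 * 1000 = 2.6489 mm

2.6489 mm


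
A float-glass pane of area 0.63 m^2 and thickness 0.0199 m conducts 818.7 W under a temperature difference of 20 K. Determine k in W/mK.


Fourier's law rearranged: k = Q * t / (A * dT)
  Numerator = 818.7 * 0.0199 = 16.29213
  Denominator = 0.63 * 20 = 12.6
  k = 16.29213 / 12.6 = 1.293 W/mK

1.293 W/mK


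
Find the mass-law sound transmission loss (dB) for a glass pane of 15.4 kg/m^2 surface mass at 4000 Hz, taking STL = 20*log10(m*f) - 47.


Mass law: STL = 20 * log10(m * f) - 47
  m * f = 15.4 * 4000 = 61600
  log10(61600) = 4.78958
  STL = 20 * 4.78958 - 47 = 95.7916 - 47 = 48.8 dB

48.8 dB


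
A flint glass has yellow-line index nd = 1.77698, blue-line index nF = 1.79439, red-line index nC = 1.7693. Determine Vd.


Abbe number formula: Vd = (nd - 1) / (nF - nC)
  nd - 1 = 1.77698 - 1 = 0.77698
  nF - nC = 1.79439 - 1.7693 = 0.02509
  Vd = 0.77698 / 0.02509 = 30.97

30.97


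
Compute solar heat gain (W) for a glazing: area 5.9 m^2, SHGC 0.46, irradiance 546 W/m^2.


Solar heat gain: Q = Area * SHGC * Irradiance
  Q = 5.9 * 0.46 * 546 = 1481.8 W

1481.8 W


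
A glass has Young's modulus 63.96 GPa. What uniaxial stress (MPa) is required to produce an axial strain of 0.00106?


Rearrange E = sigma / epsilon:
  sigma = E * epsilon
  E (MPa) = 63.96 * 1000 = 63960
  sigma = 63960 * 0.00106 = 67.8 MPa

67.8 MPa


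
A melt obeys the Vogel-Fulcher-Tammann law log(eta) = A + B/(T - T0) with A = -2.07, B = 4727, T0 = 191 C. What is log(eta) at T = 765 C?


VFT equation: log(eta) = A + B / (T - T0)
  T - T0 = 765 - 191 = 574
  B / (T - T0) = 4727 / 574 = 8.235
  log(eta) = -2.07 + 8.235 = 6.165

6.165


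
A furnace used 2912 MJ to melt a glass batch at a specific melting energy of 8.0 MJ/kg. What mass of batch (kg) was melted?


Rearrange E = m * s for m:
  m = E / s
  m = 2912 / 8.0 = 364.0 kg

364.0 kg


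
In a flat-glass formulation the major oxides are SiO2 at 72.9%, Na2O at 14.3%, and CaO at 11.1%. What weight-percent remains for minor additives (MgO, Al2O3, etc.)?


Sum the three major oxides:
  SiO2 + Na2O + CaO = 72.9 + 14.3 + 11.1 = 98.3%
Subtract from 100%:
  Others = 100 - 98.3 = 1.7%

1.7%


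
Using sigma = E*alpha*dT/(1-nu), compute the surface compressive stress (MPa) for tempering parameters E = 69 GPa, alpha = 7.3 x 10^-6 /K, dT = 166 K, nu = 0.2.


Tempering stress: sigma = E * alpha * dT / (1 - nu)
  E (MPa) = 69 * 1000 = 69000
  Numerator = 69000 * (7.3 x 10^-6) * 166 = 83.6142
  Denominator = 1 - 0.2 = 0.8
  sigma = 83.6142 / 0.8 = 104.5 MPa

104.5 MPa


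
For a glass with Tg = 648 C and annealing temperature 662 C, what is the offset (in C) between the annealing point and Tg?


Offset = T_anneal - Tg:
  offset = 662 - 648 = 14 C

14 C


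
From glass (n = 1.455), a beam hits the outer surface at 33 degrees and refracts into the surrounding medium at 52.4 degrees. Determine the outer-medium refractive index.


Apply Snell's law: n1 * sin(theta1) = n2 * sin(theta2)
  n2 = n1 * sin(theta1) / sin(theta2)
  sin(33) = 0.544639
  sin(52.4) = 0.79229
  n2 = 1.455 * 0.544639 / 0.79229 = 1.0002

1.0002


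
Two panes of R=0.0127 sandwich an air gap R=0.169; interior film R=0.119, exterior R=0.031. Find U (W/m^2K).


Total thermal resistance (series):
  R_total = R_in + R_glass + R_air + R_glass + R_out
  R_total = 0.119 + 0.0127 + 0.169 + 0.0127 + 0.031 = 0.3444 m^2K/W
U-value = 1 / R_total = 1 / 0.3444 = 2.904 W/m^2K

2.904 W/m^2K


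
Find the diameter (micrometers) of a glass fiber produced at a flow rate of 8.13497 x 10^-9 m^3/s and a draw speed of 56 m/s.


Cross-sectional area from continuity:
  A = Q / v = 8.13497 x 10^-9 / 56 = 1.452673 x 10^-10 m^2
Diameter from circular cross-section:
  d = sqrt(4A / pi) * 10^6 (m -> um)
  d = sqrt(4 * 1.452673 x 10^-10 / pi) * 10^6 = 13.6 um

13.6 um


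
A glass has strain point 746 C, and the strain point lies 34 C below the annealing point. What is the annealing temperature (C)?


T_anneal = T_strain + gap:
  T_anneal = 746 + 34 = 780 C

780 C


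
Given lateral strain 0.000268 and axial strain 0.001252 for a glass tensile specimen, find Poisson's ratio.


Poisson's ratio: nu = lateral strain / axial strain
  nu = 0.000268 / 0.001252 = 0.2141

0.2141


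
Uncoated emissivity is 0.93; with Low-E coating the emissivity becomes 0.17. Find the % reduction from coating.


Percentage reduction = (1 - coated/uncoated) * 100
  Ratio = 0.17 / 0.93 = 0.1828
  Reduction = (1 - 0.1828) * 100 = 81.7%

81.7%


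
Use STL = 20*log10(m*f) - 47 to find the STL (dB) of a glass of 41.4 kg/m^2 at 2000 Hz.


Mass law: STL = 20 * log10(m * f) - 47
  m * f = 41.4 * 2000 = 82800
  log10(82800) = 4.91803
  STL = 20 * 4.91803 - 47 = 98.3606 - 47 = 51.4 dB

51.4 dB


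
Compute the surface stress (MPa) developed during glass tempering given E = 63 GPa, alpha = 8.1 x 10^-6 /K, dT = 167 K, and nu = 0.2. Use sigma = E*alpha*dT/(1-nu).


Tempering stress: sigma = E * alpha * dT / (1 - nu)
  E (MPa) = 63 * 1000 = 63000
  Numerator = 63000 * (8.1 x 10^-6) * 167 = 85.2201
  Denominator = 1 - 0.2 = 0.8
  sigma = 85.2201 / 0.8 = 106.5 MPa

106.5 MPa


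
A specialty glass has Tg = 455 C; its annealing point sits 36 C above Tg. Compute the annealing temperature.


The annealing temperature is Tg plus the offset:
  T_anneal = 455 + 36 = 491 C

491 C


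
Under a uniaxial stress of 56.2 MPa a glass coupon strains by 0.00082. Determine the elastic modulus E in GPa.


Young's modulus: E = stress / strain
  E = 56.2 MPa / 0.00082 = 68536.59 MPa
Convert to GPa: 68536.59 / 1000 = 68.54 GPa

68.54 GPa


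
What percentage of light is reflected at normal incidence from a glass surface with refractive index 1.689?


Fresnel reflectance at normal incidence:
  R = ((n - 1)/(n + 1))^2
  (n - 1)/(n + 1) = (1.689 - 1)/(1.689 + 1) = 0.256229
  R = 0.256229^2 = 0.0656533
  R(%) = 0.0656533 * 100 = 6.565%

6.565%


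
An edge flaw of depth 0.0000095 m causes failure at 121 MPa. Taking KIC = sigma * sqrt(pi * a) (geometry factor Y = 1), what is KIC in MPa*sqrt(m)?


Fracture toughness: KIC = sigma * sqrt(pi * a)
  pi * a = pi * 0.0000095 = 0.000029845
  sqrt(pi * a) = 0.005463
  KIC = 121 * 0.005463 = 0.661 MPa*sqrt(m)

0.661 MPa*sqrt(m)


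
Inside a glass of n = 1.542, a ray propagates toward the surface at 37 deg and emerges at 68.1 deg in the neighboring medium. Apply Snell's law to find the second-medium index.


Apply Snell's law: n1 * sin(theta1) = n2 * sin(theta2)
  n2 = n1 * sin(theta1) / sin(theta2)
  sin(37) = 0.601815
  sin(68.1) = 0.927836
  n2 = 1.542 * 0.601815 / 0.927836 = 1.0002

1.0002


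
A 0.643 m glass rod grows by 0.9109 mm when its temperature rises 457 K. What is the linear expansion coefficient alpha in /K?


Rearrange dL = alpha * L0 * dT for alpha:
  alpha = dL / (L0 * dT)
  alpha = (0.9109 / 1000) / (0.643 * 457) = 0.0000031 /K = 3.1 x 10^-6 /K

3.1 x 10^-6 /K


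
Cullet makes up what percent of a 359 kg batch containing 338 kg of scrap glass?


Cullet ratio = (cullet mass / total batch mass) * 100
  Ratio = 338 / 359 * 100 = 94.15%

94.15%


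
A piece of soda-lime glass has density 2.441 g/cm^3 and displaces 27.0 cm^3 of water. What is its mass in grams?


Rearrange rho = m / V:
  m = rho * V
  m = 2.441 * 27.0 = 65.907 g

65.907 g


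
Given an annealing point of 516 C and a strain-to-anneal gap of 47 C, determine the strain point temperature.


Strain point = annealing point - difference:
  T_strain = 516 - 47 = 469 C

469 C


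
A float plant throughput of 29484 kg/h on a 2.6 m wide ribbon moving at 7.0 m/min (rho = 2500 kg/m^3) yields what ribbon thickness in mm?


Ribbon cross-section from mass balance:
  Volume rate = throughput / density = 29484 / 2500 = 11.7936 m^3/h
  thickness = volume rate / (speed * 60 * width), i.e.
  thickness = throughput / (60 * speed * width * density) * 1000
  thickness = 29484 / (60 * 7.0 * 2.6 * 2500) * 1000 = 10.8 mm

10.8 mm


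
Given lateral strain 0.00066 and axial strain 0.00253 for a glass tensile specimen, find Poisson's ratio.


Poisson's ratio: nu = lateral strain / axial strain
  nu = 0.00066 / 0.00253 = 0.2609

0.2609


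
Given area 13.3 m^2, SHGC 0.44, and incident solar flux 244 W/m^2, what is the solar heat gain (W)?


Solar heat gain: Q = Area * SHGC * Irradiance
  Q = 13.3 * 0.44 * 244 = 1427.9 W

1427.9 W


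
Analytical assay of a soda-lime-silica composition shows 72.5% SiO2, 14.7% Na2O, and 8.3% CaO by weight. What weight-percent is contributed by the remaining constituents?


Sum the three major oxides:
  SiO2 + Na2O + CaO = 72.5 + 14.7 + 8.3 = 95.5%
Subtract from 100%:
  Others = 100 - 95.5 = 4.5%

4.5%


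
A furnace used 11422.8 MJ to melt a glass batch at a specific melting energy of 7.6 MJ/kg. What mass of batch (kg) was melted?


Rearrange E = m * s for m:
  m = E / s
  m = 11422.8 / 7.6 = 1503.0 kg

1503.0 kg


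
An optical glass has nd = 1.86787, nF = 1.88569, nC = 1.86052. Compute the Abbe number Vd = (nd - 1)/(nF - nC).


Abbe number formula: Vd = (nd - 1) / (nF - nC)
  nd - 1 = 1.86787 - 1 = 0.86787
  nF - nC = 1.88569 - 1.86052 = 0.02517
  Vd = 0.86787 / 0.02517 = 34.48

34.48


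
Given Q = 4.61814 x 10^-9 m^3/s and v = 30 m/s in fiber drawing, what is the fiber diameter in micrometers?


Cross-sectional area from continuity:
  A = Q / v = 4.61814 x 10^-9 / 30 = 1.53938 x 10^-10 m^2
Diameter from circular cross-section:
  d = sqrt(4A / pi) * 10^6 (m -> um)
  d = sqrt(4 * 1.53938 x 10^-10 / pi) * 10^6 = 14.0 um

14.0 um


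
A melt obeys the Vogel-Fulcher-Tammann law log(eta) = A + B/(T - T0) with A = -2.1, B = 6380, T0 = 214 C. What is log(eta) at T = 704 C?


VFT equation: log(eta) = A + B / (T - T0)
  T - T0 = 704 - 214 = 490
  B / (T - T0) = 6380 / 490 = 13.02
  log(eta) = -2.1 + 13.02 = 10.92

10.92


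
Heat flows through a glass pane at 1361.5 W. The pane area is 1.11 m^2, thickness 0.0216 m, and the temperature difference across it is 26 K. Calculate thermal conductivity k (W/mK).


Fourier's law rearranged: k = Q * t / (A * dT)
  Numerator = 1361.5 * 0.0216 = 29.4084
  Denominator = 1.11 * 26 = 28.86
  k = 29.4084 / 28.86 = 1.019 W/mK

1.019 W/mK


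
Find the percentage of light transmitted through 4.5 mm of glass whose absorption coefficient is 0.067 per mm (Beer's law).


Beer-Lambert law: T = exp(-alpha * thickness)
  exponent = -0.067 * 4.5 = -0.3015
  T = exp(-0.3015) = 0.7397
  Percentage = 0.7397 * 100 = 73.97%

73.97%


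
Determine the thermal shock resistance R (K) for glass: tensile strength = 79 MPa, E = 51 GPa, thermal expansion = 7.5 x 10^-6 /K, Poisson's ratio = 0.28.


Thermal shock resistance: R = sigma * (1 - nu) / (E * alpha)
  Numerator = 79 * (1 - 0.28) = 56.88
  Denominator = 51 * 1000 * (7.5 x 10^-6) = 0.3825
  R = 56.88 / 0.3825 = 148.7 K

148.7 K


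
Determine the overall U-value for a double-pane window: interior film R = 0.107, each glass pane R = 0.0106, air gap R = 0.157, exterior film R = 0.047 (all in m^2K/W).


Total thermal resistance (series):
  R_total = R_in + R_glass + R_air + R_glass + R_out
  R_total = 0.107 + 0.0106 + 0.157 + 0.0106 + 0.047 = 0.3322 m^2K/W
U-value = 1 / R_total = 1 / 0.3322 = 3.01 W/m^2K

3.01 W/m^2K


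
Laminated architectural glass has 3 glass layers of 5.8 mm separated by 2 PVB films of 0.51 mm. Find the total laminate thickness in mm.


Total thickness = glass contribution + PVB contribution
  Glass: 3 * 5.8 = 17.4 mm
  PVB: 2 * 0.51 = 1.02 mm
  Total = 17.4 + 1.02 = 18.42 mm

18.42 mm


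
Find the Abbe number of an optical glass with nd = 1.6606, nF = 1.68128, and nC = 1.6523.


Abbe number formula: Vd = (nd - 1) / (nF - nC)
  nd - 1 = 1.6606 - 1 = 0.6606
  nF - nC = 1.68128 - 1.6523 = 0.02898
  Vd = 0.6606 / 0.02898 = 22.8

22.8


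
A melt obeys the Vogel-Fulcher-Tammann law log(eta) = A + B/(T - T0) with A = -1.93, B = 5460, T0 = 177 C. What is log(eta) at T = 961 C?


VFT equation: log(eta) = A + B / (T - T0)
  T - T0 = 961 - 177 = 784
  B / (T - T0) = 5460 / 784 = 6.964
  log(eta) = -1.93 + 6.964 = 5.034

5.034


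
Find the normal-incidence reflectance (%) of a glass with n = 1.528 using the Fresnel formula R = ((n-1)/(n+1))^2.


Fresnel reflectance at normal incidence:
  R = ((n - 1)/(n + 1))^2
  (n - 1)/(n + 1) = (1.528 - 1)/(1.528 + 1) = 0.208861
  R = 0.208861^2 = 0.0436229
  R(%) = 0.0436229 * 100 = 4.362%

4.362%


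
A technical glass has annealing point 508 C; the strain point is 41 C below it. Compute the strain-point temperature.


Strain point = annealing point - difference:
  T_strain = 508 - 41 = 467 C

467 C


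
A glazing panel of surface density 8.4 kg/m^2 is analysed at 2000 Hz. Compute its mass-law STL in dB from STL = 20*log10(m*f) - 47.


Mass law: STL = 20 * log10(m * f) - 47
  m * f = 8.4 * 2000 = 16800
  log10(16800) = 4.22531
  STL = 20 * 4.22531 - 47 = 84.5062 - 47 = 37.5 dB

37.5 dB


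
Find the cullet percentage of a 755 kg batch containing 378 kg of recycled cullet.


Cullet ratio = (cullet mass / total batch mass) * 100
  Ratio = 378 / 755 * 100 = 50.07%

50.07%


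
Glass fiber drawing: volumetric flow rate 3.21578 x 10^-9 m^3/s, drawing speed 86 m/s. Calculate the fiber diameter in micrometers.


Cross-sectional area from continuity:
  A = Q / v = 3.21578 x 10^-9 / 86 = 3.739279 x 10^-11 m^2
Diameter from circular cross-section:
  d = sqrt(4A / pi) * 10^6 (m -> um)
  d = sqrt(4 * 3.739279 x 10^-11 / pi) * 10^6 = 6.9 um

6.9 um


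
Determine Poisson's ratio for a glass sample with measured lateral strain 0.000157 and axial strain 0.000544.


Poisson's ratio: nu = lateral strain / axial strain
  nu = 0.000157 / 0.000544 = 0.2886

0.2886


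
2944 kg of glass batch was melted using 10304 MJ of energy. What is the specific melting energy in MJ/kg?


Rearrange E = m * s for s:
  s = E / m
  s = 10304 / 2944 = 3.5 MJ/kg

3.5 MJ/kg


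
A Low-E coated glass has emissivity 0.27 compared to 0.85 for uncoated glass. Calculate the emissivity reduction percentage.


Percentage reduction = (1 - coated/uncoated) * 100
  Ratio = 0.27 / 0.85 = 0.3176
  Reduction = (1 - 0.3176) * 100 = 68.2%

68.2%


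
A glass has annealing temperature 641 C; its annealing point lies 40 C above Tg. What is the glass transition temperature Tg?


Rearrange T_anneal = Tg + offset for Tg:
  Tg = T_anneal - offset = 641 - 40 = 601 C

601 C


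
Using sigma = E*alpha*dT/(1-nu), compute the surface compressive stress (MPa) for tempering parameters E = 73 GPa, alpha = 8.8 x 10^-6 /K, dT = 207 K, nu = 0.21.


Tempering stress: sigma = E * alpha * dT / (1 - nu)
  E (MPa) = 73 * 1000 = 73000
  Numerator = 73000 * (8.8 x 10^-6) * 207 = 132.9768
  Denominator = 1 - 0.21 = 0.79
  sigma = 132.9768 / 0.79 = 168.3 MPa

168.3 MPa


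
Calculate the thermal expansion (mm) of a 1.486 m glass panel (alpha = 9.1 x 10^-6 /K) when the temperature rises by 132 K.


Thermal expansion formula: dL = alpha * L0 * dT
  dL = (9.1 x 10^-6) * 1.486 * 132 = 0.00178498 m
Convert to mm: 0.00178498 * 1000 = 1.785 mm

1.785 mm


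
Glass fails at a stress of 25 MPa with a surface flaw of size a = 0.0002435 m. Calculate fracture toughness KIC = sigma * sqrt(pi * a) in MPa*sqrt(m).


Fracture toughness: KIC = sigma * sqrt(pi * a)
  pi * a = pi * 0.0002435 = 0.000764978
  sqrt(pi * a) = 0.027658
  KIC = 25 * 0.027658 = 0.691 MPa*sqrt(m)

0.691 MPa*sqrt(m)


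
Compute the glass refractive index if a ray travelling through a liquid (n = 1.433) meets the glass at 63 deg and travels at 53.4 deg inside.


Apply Snell's law: n1 * sin(theta1) = n2 * sin(theta2)
  n2 = n1 * sin(theta1) / sin(theta2)
  sin(63) = 0.891007
  sin(53.4) = 0.802817
  n2 = 1.433 * 0.891007 / 0.802817 = 1.5904

1.5904


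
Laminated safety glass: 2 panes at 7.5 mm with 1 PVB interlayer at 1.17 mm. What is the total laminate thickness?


Total thickness = glass contribution + PVB contribution
  Glass: 2 * 7.5 = 15.0 mm
  PVB: 1 * 1.17 = 1.17 mm
  Total = 15.0 + 1.17 = 16.17 mm

16.17 mm


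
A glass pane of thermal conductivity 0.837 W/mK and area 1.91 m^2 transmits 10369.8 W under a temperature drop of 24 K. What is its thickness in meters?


Fourier's law: t = k * A * dT / Q
  t = 0.837 * 1.91 * 24 / 10369.8
  t = 38.36808 / 10369.8 = 0.0037 m

0.0037 m


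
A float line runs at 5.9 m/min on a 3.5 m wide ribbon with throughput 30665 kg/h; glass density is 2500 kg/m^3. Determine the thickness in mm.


Ribbon cross-section from mass balance:
  Volume rate = throughput / density = 30665 / 2500 = 12.266 m^3/h
  thickness = volume rate / (speed * 60 * width), i.e.
  thickness = throughput / (60 * speed * width * density) * 1000
  thickness = 30665 / (60 * 5.9 * 3.5 * 2500) * 1000 = 9.9 mm

9.9 mm


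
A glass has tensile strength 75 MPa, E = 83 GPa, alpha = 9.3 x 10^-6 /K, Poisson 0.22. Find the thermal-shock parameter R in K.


Thermal shock resistance: R = sigma * (1 - nu) / (E * alpha)
  Numerator = 75 * (1 - 0.22) = 58.5
  Denominator = 83 * 1000 * (9.3 x 10^-6) = 0.7719
  R = 58.5 / 0.7719 = 75.8 K

75.8 K


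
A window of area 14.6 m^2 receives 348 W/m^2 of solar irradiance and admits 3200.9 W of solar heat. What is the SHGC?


Rearrange Q = Area * SHGC * Irradiance:
  SHGC = Q / (Area * Irradiance)
  SHGC = 3200.9 / (14.6 * 348) = 0.63

0.63


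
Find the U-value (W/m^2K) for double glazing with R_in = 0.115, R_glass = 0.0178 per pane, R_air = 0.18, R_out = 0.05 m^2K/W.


Total thermal resistance (series):
  R_total = R_in + R_glass + R_air + R_glass + R_out
  R_total = 0.115 + 0.0178 + 0.18 + 0.0178 + 0.05 = 0.3806 m^2K/W
U-value = 1 / R_total = 1 / 0.3806 = 2.627 W/m^2K

2.627 W/m^2K


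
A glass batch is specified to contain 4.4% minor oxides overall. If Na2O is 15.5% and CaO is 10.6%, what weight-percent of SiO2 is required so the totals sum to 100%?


Known pieces sum to 100%:
  SiO2 = 100 - (others + Na2O + CaO)
  SiO2 = 100 - (4.4 + 15.5 + 10.6) = 69.5%

69.5%


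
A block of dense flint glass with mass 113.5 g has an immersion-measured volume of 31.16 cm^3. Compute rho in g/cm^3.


Use the definition of density:
  rho = mass / volume
  rho = 113.5 / 31.16 = 3.642 g/cm^3

3.642 g/cm^3


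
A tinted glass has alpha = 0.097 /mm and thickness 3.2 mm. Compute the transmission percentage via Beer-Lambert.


Beer-Lambert law: T = exp(-alpha * thickness)
  exponent = -0.097 * 3.2 = -0.3104
  T = exp(-0.3104) = 0.7332
  Percentage = 0.7332 * 100 = 73.32%

73.32%


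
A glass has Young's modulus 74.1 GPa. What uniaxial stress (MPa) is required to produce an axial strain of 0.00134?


Rearrange E = sigma / epsilon:
  sigma = E * epsilon
  E (MPa) = 74.1 * 1000 = 74100
  sigma = 74100 * 0.00134 = 99.29 MPa

99.29 MPa


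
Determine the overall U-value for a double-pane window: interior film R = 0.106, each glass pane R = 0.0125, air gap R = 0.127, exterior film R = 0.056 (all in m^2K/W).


Total thermal resistance (series):
  R_total = R_in + R_glass + R_air + R_glass + R_out
  R_total = 0.106 + 0.0125 + 0.127 + 0.0125 + 0.056 = 0.314 m^2K/W
U-value = 1 / R_total = 1 / 0.314 = 3.185 W/m^2K

3.185 W/m^2K


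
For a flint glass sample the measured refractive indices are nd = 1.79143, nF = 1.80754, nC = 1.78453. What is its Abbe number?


Abbe number formula: Vd = (nd - 1) / (nF - nC)
  nd - 1 = 1.79143 - 1 = 0.79143
  nF - nC = 1.80754 - 1.78453 = 0.02301
  Vd = 0.79143 / 0.02301 = 34.4

34.4


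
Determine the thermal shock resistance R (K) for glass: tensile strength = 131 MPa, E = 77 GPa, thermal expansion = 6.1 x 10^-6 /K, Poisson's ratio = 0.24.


Thermal shock resistance: R = sigma * (1 - nu) / (E * alpha)
  Numerator = 131 * (1 - 0.24) = 99.56
  Denominator = 77 * 1000 * (6.1 x 10^-6) = 0.4697
  R = 99.56 / 0.4697 = 212.0 K

212.0 K


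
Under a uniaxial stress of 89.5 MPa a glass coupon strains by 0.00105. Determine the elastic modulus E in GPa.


Young's modulus: E = stress / strain
  E = 89.5 MPa / 0.00105 = 85238.1 MPa
Convert to GPa: 85238.1 / 1000 = 85.24 GPa

85.24 GPa


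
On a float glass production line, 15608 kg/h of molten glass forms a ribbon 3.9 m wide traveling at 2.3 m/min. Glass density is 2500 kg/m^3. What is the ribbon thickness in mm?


Ribbon cross-section from mass balance:
  Volume rate = throughput / density = 15608 / 2500 = 6.2432 m^3/h
  thickness = volume rate / (speed * 60 * width), i.e.
  thickness = throughput / (60 * speed * width * density) * 1000
  thickness = 15608 / (60 * 2.3 * 3.9 * 2500) * 1000 = 11.6 mm

11.6 mm


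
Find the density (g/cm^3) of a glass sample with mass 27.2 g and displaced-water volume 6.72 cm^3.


Use the definition of density:
  rho = mass / volume
  rho = 27.2 / 6.72 = 4.048 g/cm^3

4.048 g/cm^3


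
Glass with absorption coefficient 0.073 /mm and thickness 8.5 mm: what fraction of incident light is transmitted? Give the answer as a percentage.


Beer-Lambert law: T = exp(-alpha * thickness)
  exponent = -0.073 * 8.5 = -0.6205
  T = exp(-0.6205) = 0.5377
  Percentage = 0.5377 * 100 = 53.77%

53.77%


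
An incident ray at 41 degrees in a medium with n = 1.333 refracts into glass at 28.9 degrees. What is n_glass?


Apply Snell's law: n1 * sin(theta1) = n2 * sin(theta2)
  n2 = n1 * sin(theta1) / sin(theta2)
  sin(41) = 0.656059
  sin(28.9) = 0.483282
  n2 = 1.333 * 0.656059 / 0.483282 = 1.8096

1.8096


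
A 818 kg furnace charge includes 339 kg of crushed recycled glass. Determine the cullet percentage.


Cullet ratio = (cullet mass / total batch mass) * 100
  Ratio = 339 / 818 * 100 = 41.44%

41.44%


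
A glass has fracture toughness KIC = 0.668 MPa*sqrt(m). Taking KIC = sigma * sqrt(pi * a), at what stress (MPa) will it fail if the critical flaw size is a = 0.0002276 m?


Rearrange KIC = sigma * sqrt(pi * a):
  sigma = KIC / sqrt(pi * a)
  sqrt(pi * 0.0002276) = 0.02674
  sigma = 0.668 / 0.02674 = 24.98 MPa

24.98 MPa


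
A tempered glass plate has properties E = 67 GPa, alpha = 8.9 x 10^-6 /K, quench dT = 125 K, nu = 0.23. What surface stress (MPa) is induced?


Tempering stress: sigma = E * alpha * dT / (1 - nu)
  E (MPa) = 67 * 1000 = 67000
  Numerator = 67000 * (8.9 x 10^-6) * 125 = 74.5375
  Denominator = 1 - 0.23 = 0.77
  sigma = 74.5375 / 0.77 = 96.8 MPa

96.8 MPa


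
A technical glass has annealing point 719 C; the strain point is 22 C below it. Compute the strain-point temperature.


Strain point = annealing point - difference:
  T_strain = 719 - 22 = 697 C

697 C


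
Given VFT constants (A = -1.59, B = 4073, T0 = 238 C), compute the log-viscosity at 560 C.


VFT equation: log(eta) = A + B / (T - T0)
  T - T0 = 560 - 238 = 322
  B / (T - T0) = 4073 / 322 = 12.649
  log(eta) = -1.59 + 12.649 = 11.059

11.059


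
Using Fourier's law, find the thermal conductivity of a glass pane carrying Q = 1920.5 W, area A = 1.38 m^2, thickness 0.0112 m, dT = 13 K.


Fourier's law rearranged: k = Q * t / (A * dT)
  Numerator = 1920.5 * 0.0112 = 21.5096
  Denominator = 1.38 * 13 = 17.94
  k = 21.5096 / 17.94 = 1.199 W/mK

1.199 W/mK


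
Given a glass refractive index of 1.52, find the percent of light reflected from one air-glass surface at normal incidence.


Fresnel reflectance at normal incidence:
  R = ((n - 1)/(n + 1))^2
  (n - 1)/(n + 1) = (1.52 - 1)/(1.52 + 1) = 0.206349
  R = 0.206349^2 = 0.0425799
  R(%) = 0.0425799 * 100 = 4.258%

4.258%


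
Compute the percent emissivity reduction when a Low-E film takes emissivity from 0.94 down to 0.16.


Percentage reduction = (1 - coated/uncoated) * 100
  Ratio = 0.16 / 0.94 = 0.1702
  Reduction = (1 - 0.1702) * 100 = 83.0%

83.0%


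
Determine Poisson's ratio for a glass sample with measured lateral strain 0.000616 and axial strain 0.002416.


Poisson's ratio: nu = lateral strain / axial strain
  nu = 0.000616 / 0.002416 = 0.255

0.255


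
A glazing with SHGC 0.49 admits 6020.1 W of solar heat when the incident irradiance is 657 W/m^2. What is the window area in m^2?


Rearrange Q = Area * SHGC * Irradiance:
  Area = Q / (SHGC * Irradiance)
  Area = 6020.1 / (0.49 * 657) = 18.7 m^2

18.7 m^2


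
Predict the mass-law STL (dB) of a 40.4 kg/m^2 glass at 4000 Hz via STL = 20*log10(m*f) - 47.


Mass law: STL = 20 * log10(m * f) - 47
  m * f = 40.4 * 4000 = 161600
  log10(161600) = 5.20844
  STL = 20 * 5.20844 - 47 = 104.1688 - 47 = 57.2 dB

57.2 dB


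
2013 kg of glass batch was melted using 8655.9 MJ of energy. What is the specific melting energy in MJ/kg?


Rearrange E = m * s for s:
  s = E / m
  s = 8655.9 / 2013 = 4.3 MJ/kg

4.3 MJ/kg


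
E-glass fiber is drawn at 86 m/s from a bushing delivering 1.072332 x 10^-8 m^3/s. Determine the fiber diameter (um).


Cross-sectional area from continuity:
  A = Q / v = 1.072332 x 10^-8 / 86 = 1.246898 x 10^-10 m^2
Diameter from circular cross-section:
  d = sqrt(4A / pi) * 10^6 (m -> um)
  d = sqrt(4 * 1.246898 x 10^-10 / pi) * 10^6 = 12.6 um

12.6 um


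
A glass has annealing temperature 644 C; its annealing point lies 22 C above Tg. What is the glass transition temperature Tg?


Rearrange T_anneal = Tg + offset for Tg:
  Tg = T_anneal - offset = 644 - 22 = 622 C

622 C


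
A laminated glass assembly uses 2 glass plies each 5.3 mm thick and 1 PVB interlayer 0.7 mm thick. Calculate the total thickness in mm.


Total thickness = glass contribution + PVB contribution
  Glass: 2 * 5.3 = 10.6 mm
  PVB: 1 * 0.7 = 0.7 mm
  Total = 10.6 + 0.7 = 11.3 mm

11.3 mm


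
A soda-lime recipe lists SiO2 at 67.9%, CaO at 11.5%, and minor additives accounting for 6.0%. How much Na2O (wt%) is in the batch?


Pieces sum to 100%:
  Na2O = 100 - (SiO2 + CaO + others)
  Na2O = 100 - (67.9 + 11.5 + 6.0) = 14.6%

14.6%


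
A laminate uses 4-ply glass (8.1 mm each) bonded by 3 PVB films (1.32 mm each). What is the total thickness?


Total thickness = glass contribution + PVB contribution
  Glass: 4 * 8.1 = 32.4 mm
  PVB: 3 * 1.32 = 3.96 mm
  Total = 32.4 + 3.96 = 36.36 mm

36.36 mm


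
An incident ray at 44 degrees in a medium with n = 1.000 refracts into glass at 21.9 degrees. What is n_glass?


Apply Snell's law: n1 * sin(theta1) = n2 * sin(theta2)
  n2 = n1 * sin(theta1) / sin(theta2)
  sin(44) = 0.694658
  sin(21.9) = 0.372988
  n2 = 1.000 * 0.694658 / 0.372988 = 1.8624

1.8624


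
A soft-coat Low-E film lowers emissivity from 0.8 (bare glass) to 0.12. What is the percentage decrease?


Percentage reduction = (1 - coated/uncoated) * 100
  Ratio = 0.12 / 0.8 = 0.15
  Reduction = (1 - 0.15) * 100 = 85.0%

85.0%


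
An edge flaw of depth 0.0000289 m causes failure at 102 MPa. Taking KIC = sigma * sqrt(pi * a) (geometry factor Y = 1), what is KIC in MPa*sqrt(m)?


Fracture toughness: KIC = sigma * sqrt(pi * a)
  pi * a = pi * 0.0000289 = 0.000090792
  sqrt(pi * a) = 0.009528
  KIC = 102 * 0.009528 = 0.972 MPa*sqrt(m)

0.972 MPa*sqrt(m)


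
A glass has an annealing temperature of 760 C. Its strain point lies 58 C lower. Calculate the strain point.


Strain point = annealing point - difference:
  T_strain = 760 - 58 = 702 C

702 C


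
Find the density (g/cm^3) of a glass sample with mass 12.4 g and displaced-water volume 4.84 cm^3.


Use the definition of density:
  rho = mass / volume
  rho = 12.4 / 4.84 = 2.562 g/cm^3

2.562 g/cm^3


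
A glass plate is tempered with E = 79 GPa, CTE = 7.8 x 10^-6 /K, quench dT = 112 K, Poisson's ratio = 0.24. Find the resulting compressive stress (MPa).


Tempering stress: sigma = E * alpha * dT / (1 - nu)
  E (MPa) = 79 * 1000 = 79000
  Numerator = 79000 * (7.8 x 10^-6) * 112 = 69.0144
  Denominator = 1 - 0.24 = 0.76
  sigma = 69.0144 / 0.76 = 90.8 MPa

90.8 MPa


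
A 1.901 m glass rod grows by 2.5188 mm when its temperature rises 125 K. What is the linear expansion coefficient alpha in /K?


Rearrange dL = alpha * L0 * dT for alpha:
  alpha = dL / (L0 * dT)
  alpha = (2.5188 / 1000) / (1.901 * 125) = 0.0000106 /K = 1.06 x 10^-5 /K

1.06 x 10^-5 /K


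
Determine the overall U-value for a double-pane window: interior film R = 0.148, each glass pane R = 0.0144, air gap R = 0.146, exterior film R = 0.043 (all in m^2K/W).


Total thermal resistance (series):
  R_total = R_in + R_glass + R_air + R_glass + R_out
  R_total = 0.148 + 0.0144 + 0.146 + 0.0144 + 0.043 = 0.3658 m^2K/W
U-value = 1 / R_total = 1 / 0.3658 = 2.734 W/m^2K

2.734 W/m^2K


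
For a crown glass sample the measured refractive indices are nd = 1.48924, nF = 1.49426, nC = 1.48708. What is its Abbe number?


Abbe number formula: Vd = (nd - 1) / (nF - nC)
  nd - 1 = 1.48924 - 1 = 0.48924
  nF - nC = 1.49426 - 1.48708 = 0.00718
  Vd = 0.48924 / 0.00718 = 68.14

68.14


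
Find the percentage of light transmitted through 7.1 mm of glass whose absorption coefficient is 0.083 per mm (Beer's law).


Beer-Lambert law: T = exp(-alpha * thickness)
  exponent = -0.083 * 7.1 = -0.5893
  T = exp(-0.5893) = 0.5547
  Percentage = 0.5547 * 100 = 55.47%

55.47%


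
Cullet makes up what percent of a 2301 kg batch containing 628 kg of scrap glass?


Cullet ratio = (cullet mass / total batch mass) * 100
  Ratio = 628 / 2301 * 100 = 27.29%

27.29%


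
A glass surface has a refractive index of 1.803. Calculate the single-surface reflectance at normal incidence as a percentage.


Fresnel reflectance at normal incidence:
  R = ((n - 1)/(n + 1))^2
  (n - 1)/(n + 1) = (1.803 - 1)/(1.803 + 1) = 0.286479
  R = 0.286479^2 = 0.0820702
  R(%) = 0.0820702 * 100 = 8.207%

8.207%


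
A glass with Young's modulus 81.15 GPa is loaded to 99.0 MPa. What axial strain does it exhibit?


Rearrange E = sigma / epsilon:
  epsilon = sigma / E
  E (MPa) = 81.15 * 1000 = 81150
  epsilon = 99.0 / 81150 = 0.00122

0.00122


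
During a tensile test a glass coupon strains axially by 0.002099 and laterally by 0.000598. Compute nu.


Poisson's ratio: nu = lateral strain / axial strain
  nu = 0.000598 / 0.002099 = 0.2849

0.2849


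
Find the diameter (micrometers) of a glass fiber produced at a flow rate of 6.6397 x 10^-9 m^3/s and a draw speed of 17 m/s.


Cross-sectional area from continuity:
  A = Q / v = 6.6397 x 10^-9 / 17 = 3.905706 x 10^-10 m^2
Diameter from circular cross-section:
  d = sqrt(4A / pi) * 10^6 (m -> um)
  d = sqrt(4 * 3.905706 x 10^-10 / pi) * 10^6 = 22.3 um

22.3 um


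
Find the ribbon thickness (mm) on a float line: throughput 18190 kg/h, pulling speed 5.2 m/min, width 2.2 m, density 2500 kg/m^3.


Ribbon cross-section from mass balance:
  Volume rate = throughput / density = 18190 / 2500 = 7.276 m^3/h
  thickness = volume rate / (speed * 60 * width), i.e.
  thickness = throughput / (60 * speed * width * density) * 1000
  thickness = 18190 / (60 * 5.2 * 2.2 * 2500) * 1000 = 10.6 mm

10.6 mm


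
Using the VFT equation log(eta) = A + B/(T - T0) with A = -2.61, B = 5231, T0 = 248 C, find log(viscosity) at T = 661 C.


VFT equation: log(eta) = A + B / (T - T0)
  T - T0 = 661 - 248 = 413
  B / (T - T0) = 5231 / 413 = 12.666
  log(eta) = -2.61 + 12.666 = 10.056

10.056


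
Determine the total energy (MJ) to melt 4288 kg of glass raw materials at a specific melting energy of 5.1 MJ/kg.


Total energy = mass * specific energy
  E = 4288 * 5.1 = 21868.8 MJ

21868.8 MJ


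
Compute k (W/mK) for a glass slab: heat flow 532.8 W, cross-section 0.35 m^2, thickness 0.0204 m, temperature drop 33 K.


Fourier's law rearranged: k = Q * t / (A * dT)
  Numerator = 532.8 * 0.0204 = 10.86912
  Denominator = 0.35 * 33 = 11.55
  k = 10.86912 / 11.55 = 0.941 W/mK

0.941 W/mK


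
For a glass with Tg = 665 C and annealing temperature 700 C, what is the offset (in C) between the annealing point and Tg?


Offset = T_anneal - Tg:
  offset = 700 - 665 = 35 C

35 C


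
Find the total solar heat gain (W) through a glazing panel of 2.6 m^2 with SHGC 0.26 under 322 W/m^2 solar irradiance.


Solar heat gain: Q = Area * SHGC * Irradiance
  Q = 2.6 * 0.26 * 322 = 217.7 W

217.7 W


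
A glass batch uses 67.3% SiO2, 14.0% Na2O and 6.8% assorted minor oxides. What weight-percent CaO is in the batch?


Pieces sum to 100%:
  CaO = 100 - (SiO2 + Na2O + others)
  CaO = 100 - (67.3 + 14.0 + 6.8) = 11.9%

11.9%


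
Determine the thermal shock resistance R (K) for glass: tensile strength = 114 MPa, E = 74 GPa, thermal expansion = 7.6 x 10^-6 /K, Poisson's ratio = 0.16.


Thermal shock resistance: R = sigma * (1 - nu) / (E * alpha)
  Numerator = 114 * (1 - 0.16) = 95.76
  Denominator = 74 * 1000 * (7.6 x 10^-6) = 0.5624
  R = 95.76 / 0.5624 = 170.3 K

170.3 K


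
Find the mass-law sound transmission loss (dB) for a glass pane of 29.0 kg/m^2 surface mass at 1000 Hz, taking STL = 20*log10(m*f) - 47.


Mass law: STL = 20 * log10(m * f) - 47
  m * f = 29.0 * 1000 = 29000
  log10(29000) = 4.4624
  STL = 20 * 4.4624 - 47 = 89.248 - 47 = 42.2 dB

42.2 dB


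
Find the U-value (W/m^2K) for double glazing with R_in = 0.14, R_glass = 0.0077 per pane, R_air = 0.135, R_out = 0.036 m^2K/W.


Total thermal resistance (series):
  R_total = R_in + R_glass + R_air + R_glass + R_out
  R_total = 0.14 + 0.0077 + 0.135 + 0.0077 + 0.036 = 0.3264 m^2K/W
U-value = 1 / R_total = 1 / 0.3264 = 3.064 W/m^2K

3.064 W/m^2K


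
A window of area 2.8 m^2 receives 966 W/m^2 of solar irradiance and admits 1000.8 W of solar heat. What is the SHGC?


Rearrange Q = Area * SHGC * Irradiance:
  SHGC = Q / (Area * Irradiance)
  SHGC = 1000.8 / (2.8 * 966) = 0.37

0.37


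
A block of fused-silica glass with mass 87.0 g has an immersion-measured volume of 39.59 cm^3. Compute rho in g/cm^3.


Use the definition of density:
  rho = mass / volume
  rho = 87.0 / 39.59 = 2.198 g/cm^3

2.198 g/cm^3


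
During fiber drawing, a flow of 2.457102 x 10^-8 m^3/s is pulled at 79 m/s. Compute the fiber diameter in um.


Cross-sectional area from continuity:
  A = Q / v = 2.457102 x 10^-8 / 79 = 3.110256 x 10^-10 m^2
Diameter from circular cross-section:
  d = sqrt(4A / pi) * 10^6 (m -> um)
  d = sqrt(4 * 3.110256 x 10^-10 / pi) * 10^6 = 19.9 um

19.9 um


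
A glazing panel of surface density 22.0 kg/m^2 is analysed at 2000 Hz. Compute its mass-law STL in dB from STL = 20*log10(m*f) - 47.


Mass law: STL = 20 * log10(m * f) - 47
  m * f = 22.0 * 2000 = 44000
  log10(44000) = 4.64345
  STL = 20 * 4.64345 - 47 = 92.869 - 47 = 45.9 dB

45.9 dB


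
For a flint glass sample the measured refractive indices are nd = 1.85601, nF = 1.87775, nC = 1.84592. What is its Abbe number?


Abbe number formula: Vd = (nd - 1) / (nF - nC)
  nd - 1 = 1.85601 - 1 = 0.85601
  nF - nC = 1.87775 - 1.84592 = 0.03183
  Vd = 0.85601 / 0.03183 = 26.89

26.89
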